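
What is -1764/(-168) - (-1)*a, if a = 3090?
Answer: 6201/2 ≈ 3100.5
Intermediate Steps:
-1764/(-168) - (-1)*a = -1764/(-168) - (-1)*3090 = -1764*(-1/168) - 1*(-3090) = 21/2 + 3090 = 6201/2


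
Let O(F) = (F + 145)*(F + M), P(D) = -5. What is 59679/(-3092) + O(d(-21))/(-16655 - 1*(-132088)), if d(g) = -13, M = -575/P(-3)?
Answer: -6847295319/356918836 ≈ -19.184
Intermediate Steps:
M = 115 (M = -575/(-5) = -575*(-⅕) = 115)
O(F) = (115 + F)*(145 + F) (O(F) = (F + 145)*(F + 115) = (145 + F)*(115 + F) = (115 + F)*(145 + F))
59679/(-3092) + O(d(-21))/(-16655 - 1*(-132088)) = 59679/(-3092) + (16675 + (-13)² + 260*(-13))/(-16655 - 1*(-132088)) = 59679*(-1/3092) + (16675 + 169 - 3380)/(-16655 + 132088) = -59679/3092 + 13464/115433 = -6847295319/356918836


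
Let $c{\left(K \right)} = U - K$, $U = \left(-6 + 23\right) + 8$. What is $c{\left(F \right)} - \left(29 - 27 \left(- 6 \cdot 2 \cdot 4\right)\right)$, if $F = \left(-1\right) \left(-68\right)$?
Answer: $-1368$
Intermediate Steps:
$U = 25$ ($U = 17 + 8 = 25$)
$F = 68$
$c{\left(K \right)} = 25 - K$
$c{\left(F \right)} - \left(29 - 27 \left(- 6 \cdot 2 \cdot 4\right)\right) = \left(25 - 68\right) - \left(29 - 27 \left(- 6 \cdot 2 \cdot 4\right)\right) = \left(25 - 68\right) - \left(29 - 27 \left(- 12 \cdot 4\right)\right) = -43 - \left(29 - 27 \left(\left(-1\right) 48\right)\right) = -43 - \left(29 - -1296\right) = -43 - \left(29 + 1296\right) = -43 - 1325 = -1368$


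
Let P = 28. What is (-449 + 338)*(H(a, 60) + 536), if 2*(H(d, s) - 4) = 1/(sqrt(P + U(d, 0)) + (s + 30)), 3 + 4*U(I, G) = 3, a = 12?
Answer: -483840675/8072 + 111*sqrt(7)/8072 ≈ -59941.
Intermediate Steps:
U(I, G) = 0 (U(I, G) = -3/4 + (1/4)*3 = -3/4 + 3/4 = 0)
H(d, s) = 4 + 1/(2*(30 + s + 2*sqrt(7))) (H(d, s) = 4 + 1/(2*(sqrt(28 + 0) + (s + 30))) = 4 + 1/(2*(sqrt(28) + (30 + s))) = 4 + 1/(2*(2*sqrt(7) + (30 + s))) = 4 + 1/(2*(30 + s + 2*sqrt(7))))
(-449 + 338)*(H(a, 60) + 536) = (-449 + 338)*((241 + 8*60 + 16*sqrt(7))/(2*(30 + 60 + 2*sqrt(7))) + 536) = -111*((241 + 480 + 16*sqrt(7))/(2*(90 + 2*sqrt(7))) + 536) = -111*((721 + 16*sqrt(7))/(2*(90 + 2*sqrt(7))) + 536) = -111*(536 + (721 + 16*sqrt(7))/(2*(90 + 2*sqrt(7)))) = -59496 - 111*(721 + 16*sqrt(7))/(2*(90 + 2*sqrt(7)))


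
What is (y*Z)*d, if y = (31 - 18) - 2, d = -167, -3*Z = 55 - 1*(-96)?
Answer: 277387/3 ≈ 92462.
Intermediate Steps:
Z = -151/3 (Z = -(55 - 1*(-96))/3 = -(55 + 96)/3 = -⅓*151 = -151/3 ≈ -50.333)
y = 11 (y = 13 - 2 = 11)
(y*Z)*d = (11*(-151/3))*(-167) = -1661/3*(-167) = 277387/3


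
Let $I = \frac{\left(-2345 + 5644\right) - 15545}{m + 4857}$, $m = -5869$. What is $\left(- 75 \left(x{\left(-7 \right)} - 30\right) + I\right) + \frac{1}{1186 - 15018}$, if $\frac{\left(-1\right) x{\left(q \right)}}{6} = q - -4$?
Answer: $\frac{3191892815}{3499496} \approx 912.1$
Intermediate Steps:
$x{\left(q \right)} = -24 - 6 q$ ($x{\left(q \right)} = - 6 \left(q - -4\right) = - 6 \left(q + 4\right) = - 6 \left(4 + q\right) = -24 - 6 q$)
$I = \frac{6123}{506}$ ($I = \frac{\left(-2345 + 5644\right) - 15545}{-5869 + 4857} = \frac{3299 - 15545}{-1012} = \left(-12246\right) \left(- \frac{1}{1012}\right) = \frac{6123}{506} \approx 12.101$)
$\left(- 75 \left(x{\left(-7 \right)} - 30\right) + I\right) + \frac{1}{1186 - 15018} = \left(- 75 \left(\left(-24 - -42\right) - 30\right) + \frac{6123}{506}\right) + \frac{1}{1186 - 15018} = \left(- 75 \left(\left(-24 + 42\right) - 30\right) + \frac{6123}{506}\right) + \frac{1}{-13832} = \left(- 75 \left(18 - 30\right) + \frac{6123}{506}\right) - \frac{1}{13832} = \left(\left(-75\right) \left(-12\right) + \frac{6123}{506}\right) - \frac{1}{13832} = \left(900 + \frac{6123}{506}\right) - \frac{1}{13832} = \frac{461523}{506} - \frac{1}{13832} = \frac{3191892815}{3499496}$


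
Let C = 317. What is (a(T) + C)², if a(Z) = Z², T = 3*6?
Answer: 410881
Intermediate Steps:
T = 18
(a(T) + C)² = (18² + 317)² = (324 + 317)² = 641² = 410881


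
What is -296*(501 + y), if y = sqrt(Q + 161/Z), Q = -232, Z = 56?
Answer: -148296 - 74*I*sqrt(3666) ≈ -1.483e+5 - 4480.5*I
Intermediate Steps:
y = I*sqrt(3666)/4 (y = sqrt(-232 + 161/56) = sqrt(-232 + 161*(1/56)) = sqrt(-232 + 23/8) = sqrt(-1833/8) = I*sqrt(3666)/4 ≈ 15.137*I)
-296*(501 + y) = -296*(501 + I*sqrt(3666)/4) = -148296 - 74*I*sqrt(3666)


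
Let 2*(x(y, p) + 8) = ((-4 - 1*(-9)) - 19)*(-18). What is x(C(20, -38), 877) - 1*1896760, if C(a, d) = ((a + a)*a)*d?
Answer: -1896642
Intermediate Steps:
C(a, d) = 2*d*a² (C(a, d) = ((2*a)*a)*d = (2*a²)*d = 2*d*a²)
x(y, p) = 118 (x(y, p) = -8 + (((-4 - 1*(-9)) - 19)*(-18))/2 = -8 + (((-4 + 9) - 19)*(-18))/2 = -8 + ((5 - 19)*(-18))/2 = -8 + (-14*(-18))/2 = -8 + (½)*252 = -8 + 126 = 118)
x(C(20, -38), 877) - 1*1896760 = 118 - 1*1896760 = 118 - 1896760 = -1896642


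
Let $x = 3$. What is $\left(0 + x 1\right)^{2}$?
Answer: $9$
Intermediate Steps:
$\left(0 + x 1\right)^{2} = \left(0 + 3 \cdot 1\right)^{2} = \left(0 + 3\right)^{2} = 3^{2} = 9$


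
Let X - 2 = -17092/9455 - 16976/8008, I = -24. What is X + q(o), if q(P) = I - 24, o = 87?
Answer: -472537532/9464455 ≈ -49.928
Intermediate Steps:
q(P) = -48 (q(P) = -24 - 24 = -48)
X = -18243692/9464455 (X = 2 + (-17092/9455 - 16976/8008) = 2 + (-17092*1/9455 - 16976*1/8008) = 2 + (-17092/9455 - 2122/1001) = 2 - 37172602/9464455 = -18243692/9464455 ≈ -1.9276)
X + q(o) = -18243692/9464455 - 48 = -472537532/9464455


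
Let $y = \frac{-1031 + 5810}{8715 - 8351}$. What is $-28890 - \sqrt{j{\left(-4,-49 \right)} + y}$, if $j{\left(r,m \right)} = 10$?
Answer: $-28890 - \frac{\sqrt{766129}}{182} \approx -28895.0$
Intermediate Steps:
$y = \frac{4779}{364} \approx 13.129$
$-28890 - \sqrt{j{\left(-4,-49 \right)} + y} = -28890 - \sqrt{10 + \frac{4779}{364}} = -28890 - \sqrt{\frac{8419}{364}} = -28890 - \frac{\sqrt{766129}}{182}$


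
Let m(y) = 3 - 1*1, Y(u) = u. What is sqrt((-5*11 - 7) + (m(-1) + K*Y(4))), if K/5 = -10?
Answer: 2*I*sqrt(65) ≈ 16.125*I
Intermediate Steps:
m(y) = 2 (m(y) = 3 - 1 = 2)
K = -50 (K = 5*(-10) = -50)
sqrt((-5*11 - 7) + (m(-1) + K*Y(4))) = sqrt((-5*11 - 7) + (2 - 50*4)) = sqrt((-55 - 7) + (2 - 200)) = sqrt(-62 - 198) = sqrt(-260) = 2*I*sqrt(65)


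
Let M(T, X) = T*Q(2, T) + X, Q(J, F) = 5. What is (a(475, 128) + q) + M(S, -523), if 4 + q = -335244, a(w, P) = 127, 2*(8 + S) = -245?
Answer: -672593/2 ≈ -3.3630e+5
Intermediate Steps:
S = -261/2 (S = -8 + (1/2)*(-245) = -8 - 245/2 = -261/2 ≈ -130.50)
q = -335248 (q = -4 - 335244 = -335248)
M(T, X) = X + 5*T (M(T, X) = T*5 + X = 5*T + X = X + 5*T)
(a(475, 128) + q) + M(S, -523) = (127 - 335248) + (-523 + 5*(-261/2)) = -335121 + (-523 - 1305/2) = -335121 - 2351/2 = -672593/2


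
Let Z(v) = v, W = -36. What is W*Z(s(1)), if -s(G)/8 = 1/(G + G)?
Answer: 144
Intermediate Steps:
s(G) = -4/G (s(G) = -8/(G + G) = -8*1/(2*G) = -4/G)
W*Z(s(1)) = -(-144)/1 = -(-144) = -36*(-4) = 144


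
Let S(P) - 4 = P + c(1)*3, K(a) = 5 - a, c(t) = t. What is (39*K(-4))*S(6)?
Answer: 4563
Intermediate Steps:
S(P) = 7 + P (S(P) = 4 + (P + 1*3) = 4 + (P + 3) = 4 + (3 + P) = 7 + P)
(39*K(-4))*S(6) = (39*(5 - 1*(-4)))*(7 + 6) = (39*(5 + 4))*13 = (39*9)*13 = 351*13 = 4563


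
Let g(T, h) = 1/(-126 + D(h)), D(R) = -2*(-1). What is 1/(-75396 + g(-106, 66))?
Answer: -124/9349105 ≈ -1.3263e-5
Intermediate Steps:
D(R) = 2
g(T, h) = -1/124 (g(T, h) = 1/(-126 + 2) = 1/(-124) = -1/124)
1/(-75396 + g(-106, 66)) = 1/(-75396 - 1/124) = 1/(-9349105/124) = -124/9349105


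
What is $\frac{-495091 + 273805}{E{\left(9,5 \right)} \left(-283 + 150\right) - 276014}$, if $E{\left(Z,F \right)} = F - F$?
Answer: $\frac{110643}{138007} \approx 0.80172$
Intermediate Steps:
$E{\left(Z,F \right)} = 0$
$\frac{-495091 + 273805}{E{\left(9,5 \right)} \left(-283 + 150\right) - 276014} = \frac{-495091 + 273805}{0 \left(-283 + 150\right) - 276014} = - \frac{221286}{0 \left(-133\right) - 276014} = - \frac{221286}{0 - 276014} = - \frac{221286}{-276014} = \left(-221286\right) \left(- \frac{1}{276014}\right) = \frac{110643}{138007}$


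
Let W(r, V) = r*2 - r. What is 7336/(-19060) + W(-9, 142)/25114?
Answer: -46101961/119668210 ≈ -0.38525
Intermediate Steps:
W(r, V) = r (W(r, V) = 2*r - r = r)
7336/(-19060) + W(-9, 142)/25114 = 7336/(-19060) - 9/25114 = 7336*(-1/19060) - 9*1/25114 = -1834/4765 - 9/25114 = -46101961/119668210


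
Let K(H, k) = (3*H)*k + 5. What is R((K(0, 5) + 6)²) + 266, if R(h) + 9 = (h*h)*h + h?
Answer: 1771939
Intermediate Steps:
K(H, k) = 5 + 3*H*k (K(H, k) = 3*H*k + 5 = 5 + 3*H*k)
R(h) = -9 + h + h³ (R(h) = -9 + ((h*h)*h + h) = -9 + (h²*h + h) = -9 + (h³ + h) = -9 + (h + h³) = -9 + h + h³)
R((K(0, 5) + 6)²) + 266 = (-9 + ((5 + 3*0*5) + 6)² + (((5 + 3*0*5) + 6)²)³) + 266 = (-9 + ((5 + 0) + 6)² + (((5 + 0) + 6)²)³) + 266 = (-9 + (5 + 6)² + ((5 + 6)²)³) + 266 = (-9 + 11² + (11²)³) + 266 = (-9 + 121 + 121³) + 266 = (-9 + 121 + 1771561) + 266 = 1771673 + 266 = 1771939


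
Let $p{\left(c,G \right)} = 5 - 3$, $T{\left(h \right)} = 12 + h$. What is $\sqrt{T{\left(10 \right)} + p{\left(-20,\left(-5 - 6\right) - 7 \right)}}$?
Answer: $2 \sqrt{6} \approx 4.899$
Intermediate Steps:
$p{\left(c,G \right)} = 2$ ($p{\left(c,G \right)} = 5 - 3 = 2$)
$\sqrt{T{\left(10 \right)} + p{\left(-20,\left(-5 - 6\right) - 7 \right)}} = \sqrt{\left(12 + 10\right) + 2} = \sqrt{22 + 2} = \sqrt{24} = 2 \sqrt{6}$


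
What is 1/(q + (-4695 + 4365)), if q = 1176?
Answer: 1/846 ≈ 0.0011820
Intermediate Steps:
1/(q + (-4695 + 4365)) = 1/(1176 + (-4695 + 4365)) = 1/(1176 - 330) = 1/846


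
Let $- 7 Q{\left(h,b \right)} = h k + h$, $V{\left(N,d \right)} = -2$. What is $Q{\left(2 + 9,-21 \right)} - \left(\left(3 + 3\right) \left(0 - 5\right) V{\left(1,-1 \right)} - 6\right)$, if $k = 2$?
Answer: $- \frac{411}{7} \approx -58.714$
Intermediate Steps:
$Q{\left(h,b \right)} = - \frac{3 h}{7}$ ($Q{\left(h,b \right)} = - \frac{h 2 + h}{7} = - \frac{2 h + h}{7} = - \frac{3 h}{7}$)
$Q{\left(2 + 9,-21 \right)} - \left(\left(3 + 3\right) \left(0 - 5\right) V{\left(1,-1 \right)} - 6\right) = - \frac{3 \left(2 + 9\right)}{7} - \left(\left(3 + 3\right) \left(0 - 5\right) \left(-2\right) - 6\right) = \left(- \frac{3}{7}\right) 11 - \left(6 \left(-5\right) \left(-2\right) - 6\right) = - \frac{33}{7} - \left(\left(-30\right) \left(-2\right) - 6\right) = - \frac{33}{7} - \left(60 - 6\right) = - \frac{33}{7} - 54 = - \frac{411}{7}$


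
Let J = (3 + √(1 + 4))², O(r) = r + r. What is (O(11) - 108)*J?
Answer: -1204 - 516*√5 ≈ -2357.8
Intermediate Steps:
O(r) = 2*r
J = (3 + √5)² ≈ 27.416
(O(11) - 108)*J = (2*11 - 108)*(3 + √5)² = (22 - 108)*(3 + √5)² = -86*(3 + √5)²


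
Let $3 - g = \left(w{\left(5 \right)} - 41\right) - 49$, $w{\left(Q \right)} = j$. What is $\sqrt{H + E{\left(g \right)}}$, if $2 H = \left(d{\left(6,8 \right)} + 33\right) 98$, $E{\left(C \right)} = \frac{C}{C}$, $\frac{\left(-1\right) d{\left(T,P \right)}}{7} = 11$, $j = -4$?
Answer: $i \sqrt{2155} \approx 46.422 i$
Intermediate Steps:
$d{\left(T,P \right)} = -77$ ($d{\left(T,P \right)} = \left(-7\right) 11 = -77$)
$w{\left(Q \right)} = -4$
$g = 97$ ($g = 3 - \left(\left(-4 - 41\right) - 49\right) = 3 - \left(-45 - 49\right) = 3 - -94 = 3 + 94 = 97$)
$E{\left(C \right)} = 1$
$H = -2156$ ($H = \frac{\left(-77 + 33\right) 98}{2} = \frac{\left(-44\right) 98}{2} = \frac{1}{2} \left(-4312\right) = -2156$)
$\sqrt{H + E{\left(g \right)}} = \sqrt{-2156 + 1} = \sqrt{-2155} = i \sqrt{2155}$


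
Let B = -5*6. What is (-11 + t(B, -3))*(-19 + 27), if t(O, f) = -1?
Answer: -96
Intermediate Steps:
B = -30
(-11 + t(B, -3))*(-19 + 27) = (-11 - 1)*(-19 + 27) = -12*8 = -96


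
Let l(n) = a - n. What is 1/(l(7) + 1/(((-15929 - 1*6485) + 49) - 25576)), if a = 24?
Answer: 47941/814996 ≈ 0.058824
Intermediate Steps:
l(n) = 24 - n
1/(l(7) + 1/(((-15929 - 1*6485) + 49) - 25576)) = 1/((24 - 1*7) + 1/(((-15929 - 1*6485) + 49) - 25576)) = 1/((24 - 7) + 1/(((-15929 - 6485) + 49) - 25576)) = 1/(17 + 1/((-22414 + 49) - 25576)) = 1/(17 + 1/(-22365 - 25576)) = 1/(17 + 1/(-47941)) = 1/(17 - 1/47941) = 1/(814996/47941) = 47941/814996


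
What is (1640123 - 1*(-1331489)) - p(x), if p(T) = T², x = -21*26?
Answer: 2673496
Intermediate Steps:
x = -546
(1640123 - 1*(-1331489)) - p(x) = (1640123 - 1*(-1331489)) - 1*(-546)² = (1640123 + 1331489) - 1*298116 = 2971612 - 298116 = 2673496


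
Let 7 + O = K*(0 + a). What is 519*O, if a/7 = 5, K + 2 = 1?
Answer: -21798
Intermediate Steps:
K = -1 (K = -2 + 1 = -1)
a = 35 (a = 7*5 = 35)
O = -42 (O = -7 - (0 + 35) = -7 - 1*35 = -7 - 35 = -42)
519*O = 519*(-42) = -21798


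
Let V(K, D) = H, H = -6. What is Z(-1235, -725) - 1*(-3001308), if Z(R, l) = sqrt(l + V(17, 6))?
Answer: 3001308 + I*sqrt(731) ≈ 3.0013e+6 + 27.037*I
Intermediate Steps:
V(K, D) = -6
Z(R, l) = sqrt(-6 + l) (Z(R, l) = sqrt(l - 6) = sqrt(-6 + l))
Z(-1235, -725) - 1*(-3001308) = sqrt(-6 - 725) - 1*(-3001308) = sqrt(-731) + 3001308 = I*sqrt(731) + 3001308 = 3001308 + I*sqrt(731)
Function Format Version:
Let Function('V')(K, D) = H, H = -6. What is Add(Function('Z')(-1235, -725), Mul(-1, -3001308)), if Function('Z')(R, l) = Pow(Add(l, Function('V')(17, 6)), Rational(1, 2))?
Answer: Add(3001308, Mul(I, Pow(731, Rational(1, 2)))) ≈ Add(3.0013e+6, Mul(27.037, I))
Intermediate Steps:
Function('V')(K, D) = -6
Function('Z')(R, l) = Pow(Add(-6, l), Rational(1, 2)) (Function('Z')(R, l) = Pow(Add(l, -6), Rational(1, 2)) = Pow(Add(-6, l), Rational(1, 2)))
Add(Function('Z')(-1235, -725), Mul(-1, -3001308)) = Add(Pow(Add(-6, -725), Rational(1, 2)), Mul(-1, -3001308)) = Add(Pow(-731, Rational(1, 2)), 3001308) = Add(Mul(I, Pow(731, Rational(1, 2))), 3001308) = Add(3001308, Mul(I, Pow(731, Rational(1, 2))))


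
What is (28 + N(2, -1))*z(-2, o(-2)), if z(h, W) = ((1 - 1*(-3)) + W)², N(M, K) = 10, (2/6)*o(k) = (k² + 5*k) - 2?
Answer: 15200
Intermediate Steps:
o(k) = -6 + 3*k² + 15*k (o(k) = 3*((k² + 5*k) - 2) = 3*(-2 + k² + 5*k) = -6 + 3*k² + 15*k)
z(h, W) = (4 + W)² (z(h, W) = ((1 + 3) + W)² = (4 + W)²)
(28 + N(2, -1))*z(-2, o(-2)) = (28 + 10)*(4 + (-6 + 3*(-2)² + 15*(-2)))² = 38*(4 + (-6 + 3*4 - 30))² = 38*(4 + (-6 + 12 - 30))² = 38*(4 - 24)² = 38*(-20)² = 38*400 = 15200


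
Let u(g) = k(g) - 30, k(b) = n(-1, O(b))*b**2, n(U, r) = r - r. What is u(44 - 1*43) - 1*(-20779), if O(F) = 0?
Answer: 20749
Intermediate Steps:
n(U, r) = 0
k(b) = 0 (k(b) = 0*b**2 = 0)
u(g) = -30 (u(g) = 0 - 30 = -30)
u(44 - 1*43) - 1*(-20779) = -30 - 1*(-20779) = -30 + 20779 = 20749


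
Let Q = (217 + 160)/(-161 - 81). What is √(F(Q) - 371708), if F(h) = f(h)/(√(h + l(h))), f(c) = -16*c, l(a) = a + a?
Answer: 2*√(-101197503 - 66*I*√2262)/33 ≈ 0.0094557 - 609.68*I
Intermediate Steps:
l(a) = 2*a
Q = -377/242 (Q = 377/(-242) = 377*(-1/242) = -377/242 ≈ -1.5579)
F(h) = -16*√3*√h/3 (F(h) = (-16*h)/(√(h + 2*h)) = (-16*h)/(√(3*h)) = (-16*h)/((√3*√h)) = (-16*h)*(√3/(3*√h)) = -16*√3*√h/3)
√(F(Q) - 371708) = √(-16*√3*√(-377/242)/3 - 371708) = √(-16*√3*I*√754/22/3 - 371708) = √(-8*I*√2262/33 - 371708) = √(-371708 - 8*I*√2262/33)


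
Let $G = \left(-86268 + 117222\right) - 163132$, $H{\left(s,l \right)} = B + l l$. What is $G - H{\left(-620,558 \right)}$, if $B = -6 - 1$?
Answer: $-443535$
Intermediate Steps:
$B = -7$
$H{\left(s,l \right)} = -7 + l^{2}$ ($H{\left(s,l \right)} = -7 + l l = -7 + l^{2}$)
$G = -132178$ ($G = 30954 - 163132 = -132178$)
$G - H{\left(-620,558 \right)} = -132178 - \left(-7 + 558^{2}\right) = -132178 - \left(-7 + 311364\right) = -132178 - 311357 = -443535$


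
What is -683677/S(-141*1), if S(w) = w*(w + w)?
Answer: -683677/39762 ≈ -17.194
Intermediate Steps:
S(w) = 2*w² (S(w) = w*(2*w) = 2*w²)
-683677/S(-141*1) = -683677/(2*(-141*1)²) = -683677/(2*(-141)²) = -683677/(2*19881) = -683677/39762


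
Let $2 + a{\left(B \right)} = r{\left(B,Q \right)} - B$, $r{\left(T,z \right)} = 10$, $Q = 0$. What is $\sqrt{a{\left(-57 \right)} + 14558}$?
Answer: $\sqrt{14623} \approx 120.93$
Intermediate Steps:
$a{\left(B \right)} = 8 - B$ ($a{\left(B \right)} = -2 - \left(-10 + B\right) = 8 - B$)
$\sqrt{a{\left(-57 \right)} + 14558} = \sqrt{\left(8 - -57\right) + 14558} = \sqrt{\left(8 + 57\right) + 14558} = \sqrt{65 + 14558} = \sqrt{14623}$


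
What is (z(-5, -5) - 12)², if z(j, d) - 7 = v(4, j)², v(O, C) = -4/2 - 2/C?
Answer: 3721/625 ≈ 5.9536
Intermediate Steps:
v(O, C) = -2 - 2/C (v(O, C) = -4*½ - 2/C = -2 - 2/C)
z(j, d) = 7 + (-2 - 2/j)²
(z(-5, -5) - 12)² = ((11 + 4/(-5)² + 8/(-5)) - 12)² = ((11 + 4*(1/25) + 8*(-⅕)) - 12)² = ((11 + 4/25 - 8/5) - 12)² = (239/25 - 12)² = (-61/25)² = 3721/625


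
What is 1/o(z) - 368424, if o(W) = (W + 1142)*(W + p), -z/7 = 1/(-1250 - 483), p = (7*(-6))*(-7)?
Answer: -371506122935835599/1008365695337 ≈ -3.6842e+5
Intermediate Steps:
p = 294 (p = -42*(-7) = 294)
z = 7/1733 (z = -7/(-1250 - 483) = -7/(-1733) = -7*(-1/1733) = 7/1733 ≈ 0.0040392)
o(W) = (294 + W)*(1142 + W) (o(W) = (W + 1142)*(W + 294) = (1142 + W)*(294 + W) = (294 + W)*(1142 + W))
1/o(z) - 368424 = 1/(335748 + (7/1733)² + 1436*(7/1733)) - 368424 = 1/(335748 + 49/3003289 + 10052/1733) - 368424 = 1/(1008365695337/3003289) - 368424 = 3003289/1008365695337 - 368424 = -371506122935835599/1008365695337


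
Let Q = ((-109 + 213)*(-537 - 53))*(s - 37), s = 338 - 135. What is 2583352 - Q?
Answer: 12769112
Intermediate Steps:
s = 203
Q = -10185760 (Q = ((-109 + 213)*(-537 - 53))*(203 - 37) = (104*(-590))*166 = -61360*166 = -10185760)
2583352 - Q = 2583352 - 1*(-10185760) = 2583352 + 10185760 = 12769112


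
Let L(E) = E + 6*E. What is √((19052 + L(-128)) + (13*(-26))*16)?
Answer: 2*√3187 ≈ 112.91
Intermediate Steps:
L(E) = 7*E
√((19052 + L(-128)) + (13*(-26))*16) = √((19052 + 7*(-128)) + (13*(-26))*16) = √((19052 - 896) - 338*16) = √(18156 - 5408) = √12748 = 2*√3187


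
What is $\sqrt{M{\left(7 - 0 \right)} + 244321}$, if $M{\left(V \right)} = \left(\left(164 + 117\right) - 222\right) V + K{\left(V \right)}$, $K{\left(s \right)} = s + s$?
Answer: $2 \sqrt{61187} \approx 494.72$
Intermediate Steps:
$K{\left(s \right)} = 2 s$
$M{\left(V \right)} = 61 V$ ($M{\left(V \right)} = \left(\left(164 + 117\right) - 222\right) V + 2 V = \left(281 - 222\right) V + 2 V = 59 V + 2 V = 61 V$)
$\sqrt{M{\left(7 - 0 \right)} + 244321} = \sqrt{61 \left(7 - 0\right) + 244321} = \sqrt{61 \left(7 + 0\right) + 244321} = \sqrt{61 \cdot 7 + 244321} = \sqrt{427 + 244321} = \sqrt{244748} = 2 \sqrt{61187}$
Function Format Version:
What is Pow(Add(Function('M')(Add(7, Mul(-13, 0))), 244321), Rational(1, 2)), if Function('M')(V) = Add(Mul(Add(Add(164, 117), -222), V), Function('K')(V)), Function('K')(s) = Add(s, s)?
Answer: Mul(2, Pow(61187, Rational(1, 2))) ≈ 494.72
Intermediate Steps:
Function('K')(s) = Mul(2, s)
Function('M')(V) = Mul(61, V) (Function('M')(V) = Add(Mul(Add(Add(164, 117), -222), V), Mul(2, V)) = Add(Mul(Add(281, -222), V), Mul(2, V)) = Add(Mul(59, V), Mul(2, V)) = Mul(61, V))
Pow(Add(Function('M')(Add(7, Mul(-13, 0))), 244321), Rational(1, 2)) = Pow(Add(Mul(61, Add(7, Mul(-13, 0))), 244321), Rational(1, 2)) = Pow(Add(Mul(61, Add(7, 0)), 244321), Rational(1, 2)) = Pow(Add(Mul(61, 7), 244321), Rational(1, 2)) = Pow(Add(427, 244321), Rational(1, 2)) = Pow(244748, Rational(1, 2)) = Mul(2, Pow(61187, Rational(1, 2)))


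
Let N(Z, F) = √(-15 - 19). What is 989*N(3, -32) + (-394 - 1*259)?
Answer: -653 + 989*I*√34 ≈ -653.0 + 5766.8*I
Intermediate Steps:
N(Z, F) = I*√34 (N(Z, F) = √(-34) = I*√34)
989*N(3, -32) + (-394 - 1*259) = 989*(I*√34) + (-394 - 1*259) = 989*I*√34 + (-394 - 259) = 989*I*√34 - 653 = -653 + 989*I*√34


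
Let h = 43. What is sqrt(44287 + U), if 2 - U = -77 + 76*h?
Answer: sqrt(41098) ≈ 202.73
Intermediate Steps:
U = -3189 (U = 2 - (-77 + 76*43) = 2 - (-77 + 3268) = 2 - 1*3191 = 2 - 3191 = -3189)
sqrt(44287 + U) = sqrt(44287 - 3189) = sqrt(41098)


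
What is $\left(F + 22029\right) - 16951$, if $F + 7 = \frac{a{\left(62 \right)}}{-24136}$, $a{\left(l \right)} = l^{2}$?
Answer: $\frac{30597453}{6034} \approx 5070.8$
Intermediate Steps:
$F = - \frac{43199}{6034}$ ($F = -7 + \frac{62^{2}}{-24136} = -7 + 3844 \left(- \frac{1}{24136}\right) = -7 - \frac{961}{6034} = - \frac{43199}{6034} \approx -7.1593$)
$\left(F + 22029\right) - 16951 = \left(- \frac{43199}{6034} + 22029\right) - 16951 = \frac{132879787}{6034} - 16951 = \frac{30597453}{6034}$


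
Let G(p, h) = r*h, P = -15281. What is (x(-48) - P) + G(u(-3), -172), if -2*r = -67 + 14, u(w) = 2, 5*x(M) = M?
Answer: 53567/5 ≈ 10713.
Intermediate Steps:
x(M) = M/5
r = 53/2 (r = -(-67 + 14)/2 = -1/2*(-53) = 53/2 ≈ 26.500)
G(p, h) = 53*h/2
(x(-48) - P) + G(u(-3), -172) = ((1/5)*(-48) - 1*(-15281)) + (53/2)*(-172) = (-48/5 + 15281) - 4558 = 76357/5 - 4558 = 53567/5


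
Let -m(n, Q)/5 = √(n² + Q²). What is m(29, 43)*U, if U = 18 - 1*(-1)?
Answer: -95*√2690 ≈ -4927.2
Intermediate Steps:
m(n, Q) = -5*√(Q² + n²) (m(n, Q) = -5*√(n² + Q²) = -5*√(Q² + n²))
U = 19 (U = 18 + 1 = 19)
m(29, 43)*U = -5*√(43² + 29²)*19 = -5*√(1849 + 841)*19 = -5*√2690*19 = -95*√2690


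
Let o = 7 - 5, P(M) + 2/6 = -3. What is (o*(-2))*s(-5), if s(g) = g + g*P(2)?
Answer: -140/3 ≈ -46.667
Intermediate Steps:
P(M) = -10/3 (P(M) = -⅓ - 3 = -10/3)
o = 2
s(g) = -7*g/3 (s(g) = g + g*(-10/3) = g - 10*g/3 = -7*g/3)
(o*(-2))*s(-5) = (2*(-2))*(-7/3*(-5)) = -4*35/3 = -140/3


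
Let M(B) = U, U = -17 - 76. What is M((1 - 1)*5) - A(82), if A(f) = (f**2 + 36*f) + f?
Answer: -9851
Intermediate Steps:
A(f) = f**2 + 37*f
U = -93
M(B) = -93
M((1 - 1)*5) - A(82) = -93 - 82*(37 + 82) = -93 - 82*119 = -93 - 1*9758 = -93 - 9758 = -9851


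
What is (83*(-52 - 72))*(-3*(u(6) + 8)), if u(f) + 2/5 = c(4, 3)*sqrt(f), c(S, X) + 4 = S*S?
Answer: 1173288/5 + 370512*sqrt(6) ≈ 1.1422e+6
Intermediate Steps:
c(S, X) = -4 + S**2 (c(S, X) = -4 + S*S = -4 + S**2)
u(f) = -2/5 + 12*sqrt(f) (u(f) = -2/5 + (-4 + 4**2)*sqrt(f) = -2/5 + (-4 + 16)*sqrt(f) = -2/5 + 12*sqrt(f))
(83*(-52 - 72))*(-3*(u(6) + 8)) = (83*(-52 - 72))*(-3*((-2/5 + 12*sqrt(6)) + 8)) = (83*(-124))*(-3*(38/5 + 12*sqrt(6))) = -10292*(-114/5 - 36*sqrt(6)) = 1173288/5 + 370512*sqrt(6)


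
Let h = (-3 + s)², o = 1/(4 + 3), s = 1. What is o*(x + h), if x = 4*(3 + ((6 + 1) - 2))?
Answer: 36/7 ≈ 5.1429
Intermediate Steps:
o = ⅐ (o = 1/7 = ⅐ ≈ 0.14286)
h = 4 (h = (-3 + 1)² = (-2)² = 4)
x = 32 (x = 4*(3 + (7 - 2)) = 4*(3 + 5) = 4*8 = 32)
o*(x + h) = (32 + 4)/7 = (⅐)*36 = 36/7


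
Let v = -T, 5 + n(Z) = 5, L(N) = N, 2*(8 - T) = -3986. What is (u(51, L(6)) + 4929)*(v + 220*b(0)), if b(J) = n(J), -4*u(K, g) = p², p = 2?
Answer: -9860928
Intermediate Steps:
T = 2001 (T = 8 - ½*(-3986) = 8 + 1993 = 2001)
u(K, g) = -1 (u(K, g) = -¼*2² = -¼*4 = -1)
n(Z) = 0 (n(Z) = -5 + 5 = 0)
b(J) = 0
v = -2001 (v = -1*2001 = -2001)
(u(51, L(6)) + 4929)*(v + 220*b(0)) = (-1 + 4929)*(-2001 + 220*0) = 4928*(-2001 + 0) = 4928*(-2001) = -9860928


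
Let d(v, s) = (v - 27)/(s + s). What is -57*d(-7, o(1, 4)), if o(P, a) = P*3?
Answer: 323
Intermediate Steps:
o(P, a) = 3*P
d(v, s) = (-27 + v)/(2*s) (d(v, s) = (-27 + v)/((2*s)) = (-27 + v)*(1/(2*s)) = (-27 + v)/(2*s))
-57*d(-7, o(1, 4)) = -57*(-27 - 7)/(2*(3*1)) = -57*(-34)/(2*3) = -57*(-17/3) = 323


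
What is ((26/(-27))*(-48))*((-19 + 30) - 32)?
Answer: -2912/3 ≈ -970.67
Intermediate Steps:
((26/(-27))*(-48))*((-19 + 30) - 32) = ((26*(-1/27))*(-48))*(11 - 32) = -26/27*(-48)*(-21) = (416/9)*(-21) = -2912/3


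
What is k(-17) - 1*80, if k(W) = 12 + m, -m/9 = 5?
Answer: -113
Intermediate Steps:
m = -45 (m = -9*5 = -45)
k(W) = -33 (k(W) = 12 - 45 = -33)
k(-17) - 1*80 = -33 - 1*80 = -33 - 80 = -113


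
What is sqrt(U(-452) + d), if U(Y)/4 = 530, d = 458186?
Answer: 7*sqrt(9394) ≈ 678.46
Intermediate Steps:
U(Y) = 2120 (U(Y) = 4*530 = 2120)
sqrt(U(-452) + d) = sqrt(2120 + 458186) = sqrt(460306) = 7*sqrt(9394)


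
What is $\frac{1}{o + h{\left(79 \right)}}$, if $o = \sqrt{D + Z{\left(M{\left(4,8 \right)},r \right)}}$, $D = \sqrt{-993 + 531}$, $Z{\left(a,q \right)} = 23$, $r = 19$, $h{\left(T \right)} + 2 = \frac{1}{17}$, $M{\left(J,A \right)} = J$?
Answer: $- \frac{1}{\frac{33}{17} - \sqrt{23 + i \sqrt{462}}} \approx 0.21875 - 0.13741 i$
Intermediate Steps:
$h{\left(T \right)} = - \frac{33}{17}$ ($h{\left(T \right)} = -2 + \frac{1}{17} = - \frac{33}{17}$)
$D = i \sqrt{462}$ ($D = \sqrt{-462} = i \sqrt{462} \approx 21.494 i$)
$o = \sqrt{23 + i \sqrt{462}}$ ($o = \sqrt{i \sqrt{462} + 23} = \sqrt{23 + i \sqrt{462}} \approx 5.2192 + 2.0591 i$)
$\frac{1}{o + h{\left(79 \right)}} = \frac{1}{\sqrt{23 + i \sqrt{462}} - \frac{33}{17}} = \frac{1}{- \frac{33}{17} + \sqrt{23 + i \sqrt{462}}}$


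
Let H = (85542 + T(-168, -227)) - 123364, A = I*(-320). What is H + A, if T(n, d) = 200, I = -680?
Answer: 179978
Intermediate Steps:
A = 217600 (A = -680*(-320) = 217600)
H = -37622 (H = (85542 + 200) - 123364 = 85742 - 123364 = -37622)
H + A = -37622 + 217600 = 179978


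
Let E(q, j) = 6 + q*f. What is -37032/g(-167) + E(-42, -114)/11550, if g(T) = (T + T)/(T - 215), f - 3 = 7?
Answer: -13615752123/321475 ≈ -42354.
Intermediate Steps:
f = 10 (f = 3 + 7 = 10)
E(q, j) = 6 + 10*q (E(q, j) = 6 + q*10 = 6 + 10*q)
g(T) = 2*T/(-215 + T) (g(T) = (2*T)/(-215 + T) = 2*T/(-215 + T))
-37032/g(-167) + E(-42, -114)/11550 = -37032/(2*(-167)/(-215 - 167)) + (6 + 10*(-42))/11550 = -37032/(2*(-167)/(-382)) + (6 - 420)*(1/11550) = -37032/(2*(-167)*(-1/382)) - 414*1/11550 = -37032/167/191 - 69/1925 = -37032*191/167 - 69/1925 = -7073112/167 - 69/1925 = -13615752123/321475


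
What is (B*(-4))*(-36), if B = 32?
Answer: 4608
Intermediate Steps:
(B*(-4))*(-36) = (32*(-4))*(-36) = -128*(-36) = 4608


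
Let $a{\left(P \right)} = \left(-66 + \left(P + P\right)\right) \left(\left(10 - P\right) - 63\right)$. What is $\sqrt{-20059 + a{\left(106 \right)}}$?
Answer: $i \sqrt{43273} \approx 208.02 i$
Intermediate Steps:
$a{\left(P \right)} = \left(-66 + 2 P\right) \left(-53 - P\right)$
$\sqrt{-20059 + a{\left(106 \right)}} = \sqrt{-20059 - \left(742 + 22472\right)} = \sqrt{-20059 - 23214} = \sqrt{-43273} = i \sqrt{43273}$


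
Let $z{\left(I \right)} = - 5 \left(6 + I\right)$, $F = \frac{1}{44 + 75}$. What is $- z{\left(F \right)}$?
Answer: $\frac{3575}{119} \approx 30.042$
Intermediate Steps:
$F = \frac{1}{119} \approx 0.0084034$
$z{\left(I \right)} = -30 - 5 I$
$- z{\left(F \right)} = - (-30 - \frac{5}{119}) = \left(-1\right) \left(- \frac{3575}{119}\right) = \frac{3575}{119}$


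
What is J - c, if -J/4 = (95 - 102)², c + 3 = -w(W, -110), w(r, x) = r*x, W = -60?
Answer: 6407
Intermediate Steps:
c = -6603 (c = -3 - (-60)*(-110) = -3 - 1*6600 = -3 - 6600 = -6603)
J = -196 (J = -4*(95 - 102)² = -4*(-7)² = -4*49 = -196)
J - c = -196 - 1*(-6603) = -196 + 6603 = 6407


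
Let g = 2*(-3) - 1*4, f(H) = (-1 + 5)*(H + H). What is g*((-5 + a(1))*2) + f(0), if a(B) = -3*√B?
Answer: 160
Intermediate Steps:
f(H) = 8*H (f(H) = 4*(2*H) = 8*H)
g = -10 (g = -6 - 4 = -10)
g*((-5 + a(1))*2) + f(0) = -10*(-5 - 3*√1)*2 + 8*0 = -10*(-5 - 3*1)*2 + 0 = -10*(-5 - 3)*2 + 0 = -(-80)*2 + 0 = -10*(-16) + 0 = 160 + 0 = 160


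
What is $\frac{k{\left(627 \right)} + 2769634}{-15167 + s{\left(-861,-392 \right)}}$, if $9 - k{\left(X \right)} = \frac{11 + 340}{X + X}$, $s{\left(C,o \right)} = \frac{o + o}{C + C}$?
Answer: $- \frac{142398410811}{779772730} \approx -182.62$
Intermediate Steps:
$s{\left(C,o \right)} = \frac{o}{C}$ ($s{\left(C,o \right)} = \frac{2 o}{2 C} = 2 o \frac{1}{2 C} = \frac{o}{C}$)
$k{\left(X \right)} = 9 - \frac{351}{2 X}$ ($k{\left(X \right)} = 9 - \frac{11 + 340}{X + X} = 9 - \frac{351}{2 X}$)
$\frac{k{\left(627 \right)} + 2769634}{-15167 + s{\left(-861,-392 \right)}} = \frac{\left(9 - \frac{351}{2 \cdot 627}\right) + 2769634}{-15167 - \frac{392}{-861}} = \frac{\left(9 - \frac{117}{418}\right) + 2769634}{-15167 - - \frac{56}{123}} = \frac{\left(9 - \frac{117}{418}\right) + 2769634}{-15167 + \frac{56}{123}} = \frac{\frac{3645}{418} + 2769634}{- \frac{1865485}{123}} = \frac{1157710657}{418} \left(- \frac{123}{1865485}\right) = - \frac{142398410811}{779772730}$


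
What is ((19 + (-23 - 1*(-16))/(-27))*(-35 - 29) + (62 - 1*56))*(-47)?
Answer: 1556546/27 ≈ 57650.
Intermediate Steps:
((19 + (-23 - 1*(-16))/(-27))*(-35 - 29) + (62 - 1*56))*(-47) = ((19 + (-23 + 16)*(-1/27))*(-64) + (62 - 56))*(-47) = ((19 - 7*(-1/27))*(-64) + 6)*(-47) = ((19 + 7/27)*(-64) + 6)*(-47) = ((520/27)*(-64) + 6)*(-47) = (-33280/27 + 6)*(-47) = -33118/27*(-47) = 1556546/27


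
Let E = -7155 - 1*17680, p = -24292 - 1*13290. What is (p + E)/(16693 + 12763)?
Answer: -62417/29456 ≈ -2.1190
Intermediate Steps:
p = -37582 (p = -24292 - 13290 = -37582)
E = -24835 (E = -7155 - 17680 = -24835)
(p + E)/(16693 + 12763) = (-37582 - 24835)/(16693 + 12763) = -62417/29456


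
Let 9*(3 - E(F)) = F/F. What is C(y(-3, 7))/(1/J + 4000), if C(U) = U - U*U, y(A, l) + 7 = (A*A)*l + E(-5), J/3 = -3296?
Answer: -910124480/1067903973 ≈ -0.85225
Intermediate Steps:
J = -9888 (J = 3*(-3296) = -9888)
E(F) = 26/9 (E(F) = 3 - F/(9*F) = 3 - ⅑*1 = 3 - ⅑ = 26/9)
y(A, l) = -37/9 + l*A² (y(A, l) = -7 + ((A*A)*l + 26/9) = -7 + (A²*l + 26/9) = -7 + (l*A² + 26/9) = -7 + (26/9 + l*A²) = -37/9 + l*A²)
C(U) = U - U²
C(y(-3, 7))/(1/J + 4000) = ((-37/9 + 7*(-3)²)*(1 - (-37/9 + 7*(-3)²)))/(1/(-9888) + 4000) = ((-37/9 + 7*9)*(1 - (-37/9 + 7*9)))/(-1/9888 + 4000) = ((-37/9 + 63)*(1 - (-37/9 + 63)))/(39551999/9888) = (530*(1 - 1*530/9)/9)*(9888/39551999) = (530*(1 - 530/9)/9)*(9888/39551999) = ((530/9)*(-521/9))*(9888/39551999) = -276130/81*9888/39551999 = -910124480/1067903973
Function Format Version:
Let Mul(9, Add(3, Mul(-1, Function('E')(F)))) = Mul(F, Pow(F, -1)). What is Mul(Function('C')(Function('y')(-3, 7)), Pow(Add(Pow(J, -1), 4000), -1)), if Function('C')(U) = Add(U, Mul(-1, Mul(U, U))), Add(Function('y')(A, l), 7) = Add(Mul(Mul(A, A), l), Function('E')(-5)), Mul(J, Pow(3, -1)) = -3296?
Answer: Rational(-910124480, 1067903973) ≈ -0.85225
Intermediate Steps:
J = -9888 (J = Mul(3, -3296) = -9888)
Function('E')(F) = Rational(26, 9) (Function('E')(F) = Add(3, Mul(Rational(-1, 9), Mul(F, Pow(F, -1)))) = Add(3, Mul(Rational(-1, 9), 1)) = Add(3, Rational(-1, 9)) = Rational(26, 9))
Function('y')(A, l) = Add(Rational(-37, 9), Mul(l, Pow(A, 2))) (Function('y')(A, l) = Add(-7, Add(Mul(Mul(A, A), l), Rational(26, 9))) = Add(-7, Add(Mul(Pow(A, 2), l), Rational(26, 9))) = Add(-7, Add(Mul(l, Pow(A, 2)), Rational(26, 9))) = Add(-7, Add(Rational(26, 9), Mul(l, Pow(A, 2)))) = Add(Rational(-37, 9), Mul(l, Pow(A, 2))))
Function('C')(U) = Add(U, Mul(-1, Pow(U, 2)))
Mul(Function('C')(Function('y')(-3, 7)), Pow(Add(Pow(J, -1), 4000), -1)) = Mul(Mul(Add(Rational(-37, 9), Mul(7, Pow(-3, 2))), Add(1, Mul(-1, Add(Rational(-37, 9), Mul(7, Pow(-3, 2)))))), Pow(Add(Pow(-9888, -1), 4000), -1)) = Mul(Mul(Add(Rational(-37, 9), Mul(7, 9)), Add(1, Mul(-1, Add(Rational(-37, 9), Mul(7, 9))))), Pow(Add(Rational(-1, 9888), 4000), -1)) = Mul(Mul(Add(Rational(-37, 9), 63), Add(1, Mul(-1, Add(Rational(-37, 9), 63)))), Pow(Rational(39551999, 9888), -1)) = Mul(Mul(Rational(530, 9), Add(1, Mul(-1, Rational(530, 9)))), Rational(9888, 39551999)) = Mul(Mul(Rational(530, 9), Add(1, Rational(-530, 9))), Rational(9888, 39551999)) = Mul(Mul(Rational(530, 9), Rational(-521, 9)), Rational(9888, 39551999)) = Mul(Rational(-276130, 81), Rational(9888, 39551999)) = Rational(-910124480, 1067903973)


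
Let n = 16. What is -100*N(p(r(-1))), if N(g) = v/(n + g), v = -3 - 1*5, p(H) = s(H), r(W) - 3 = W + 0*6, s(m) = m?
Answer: 400/9 ≈ 44.444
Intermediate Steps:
r(W) = 3 + W (r(W) = 3 + (W + 0*6) = 3 + (W + 0) = 3 + W)
p(H) = H
v = -8 (v = -3 - 5 = -8)
N(g) = -8/(16 + g)
-100*N(p(r(-1))) = -(-800)/(16 + (3 - 1)) = -(-800)/(16 + 2) = -(-800)/18 = -100*(-4/9) = 400/9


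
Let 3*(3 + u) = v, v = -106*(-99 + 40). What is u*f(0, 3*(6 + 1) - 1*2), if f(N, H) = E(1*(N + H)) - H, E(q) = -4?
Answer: -143635/3 ≈ -47878.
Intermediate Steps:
v = 6254 (v = -106*(-59) = 6254)
u = 6245/3 (u = -3 + (⅓)*6254 = -3 + 6254/3 = 6245/3 ≈ 2081.7)
f(N, H) = -4 - H
u*f(0, 3*(6 + 1) - 1*2) = 6245*(-4 - (3*(6 + 1) - 1*2))/3 = 6245*(-4 - (3*7 - 2))/3 = 6245*(-4 - (21 - 2))/3 = 6245*(-4 - 1*19)/3 = 6245*(-4 - 19)/3 = (6245/3)*(-23) = -143635/3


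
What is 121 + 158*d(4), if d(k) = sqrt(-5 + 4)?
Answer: 121 + 158*I ≈ 121.0 + 158.0*I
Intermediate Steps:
d(k) = I (d(k) = sqrt(-1) = I)
121 + 158*d(4) = 121 + 158*I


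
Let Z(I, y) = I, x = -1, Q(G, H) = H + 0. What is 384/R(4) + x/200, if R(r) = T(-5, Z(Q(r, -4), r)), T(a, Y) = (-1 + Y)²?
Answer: 3071/200 ≈ 15.355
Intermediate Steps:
Q(G, H) = H
R(r) = 25 (R(r) = (-1 - 4)² = (-5)² = 25)
384/R(4) + x/200 = 384/25 - 1/200 = 3071/200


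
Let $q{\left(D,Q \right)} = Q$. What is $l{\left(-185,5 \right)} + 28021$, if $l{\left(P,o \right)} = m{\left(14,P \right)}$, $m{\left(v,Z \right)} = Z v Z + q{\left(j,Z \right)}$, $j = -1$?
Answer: $506986$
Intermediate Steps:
$m{\left(v,Z \right)} = Z + v Z^{2}$ ($m{\left(v,Z \right)} = Z v Z + Z = v Z^{2} + Z = Z + v Z^{2}$)
$l{\left(P,o \right)} = P \left(1 + 14 P\right)$ ($l{\left(P,o \right)} = P \left(1 + P 14\right) = P \left(1 + 14 P\right)$)
$l{\left(-185,5 \right)} + 28021 = - 185 \left(1 + 14 \left(-185\right)\right) + 28021 = - 185 \left(1 - 2590\right) + 28021 = \left(-185\right) \left(-2589\right) + 28021 = 478965 + 28021 = 506986$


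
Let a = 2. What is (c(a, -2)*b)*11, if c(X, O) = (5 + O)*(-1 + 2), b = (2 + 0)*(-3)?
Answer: -198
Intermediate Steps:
b = -6 (b = 2*(-3) = -6)
c(X, O) = 5 + O (c(X, O) = (5 + O)*1 = 5 + O)
(c(a, -2)*b)*11 = ((5 - 2)*(-6))*11 = (3*(-6))*11 = -18*11 = -198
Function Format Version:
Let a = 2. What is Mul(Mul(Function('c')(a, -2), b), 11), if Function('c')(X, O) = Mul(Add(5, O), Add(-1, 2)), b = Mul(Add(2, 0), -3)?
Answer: -198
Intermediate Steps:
b = -6 (b = Mul(2, -3) = -6)
Function('c')(X, O) = Add(5, O) (Function('c')(X, O) = Mul(Add(5, O), 1) = Add(5, O))
Mul(Mul(Function('c')(a, -2), b), 11) = Mul(Mul(Add(5, -2), -6), 11) = Mul(Mul(3, -6), 11) = Mul(-18, 11) = -198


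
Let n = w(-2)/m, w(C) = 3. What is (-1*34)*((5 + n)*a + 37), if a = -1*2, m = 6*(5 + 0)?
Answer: -4556/5 ≈ -911.20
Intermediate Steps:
m = 30 (m = 6*5 = 30)
a = -2
n = ⅒ (n = 3/30 = 3*(1/30) = ⅒ ≈ 0.10000)
(-1*34)*((5 + n)*a + 37) = (-1*34)*((5 + ⅒)*(-2) + 37) = -34*((51/10)*(-2) + 37) = -34*(-51/5 + 37) = -34*134/5 = -4556/5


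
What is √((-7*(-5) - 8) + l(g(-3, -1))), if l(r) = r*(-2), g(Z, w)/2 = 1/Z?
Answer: √255/3 ≈ 5.3229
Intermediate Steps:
g(Z, w) = 2/Z
l(r) = -2*r
√((-7*(-5) - 8) + l(g(-3, -1))) = √((-7*(-5) - 8) - 4/(-3)) = √((35 - 8) - 4*(-1)/3) = √(27 - 2*(-⅔)) = √(27 + 4/3) = √(85/3) = √255/3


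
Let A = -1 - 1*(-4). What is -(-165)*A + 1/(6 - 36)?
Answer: 14849/30 ≈ 494.97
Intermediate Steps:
A = 3 (A = -1 + 4 = 3)
-(-165)*A + 1/(6 - 36) = -(-165)*3 + 1/(6 - 36) = -15*(-33) + 1/(-30) = 495 - 1/30 = 14849/30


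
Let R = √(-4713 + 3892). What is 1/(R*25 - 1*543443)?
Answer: -543443/295330807374 - 25*I*√821/295330807374 ≈ -1.8401e-6 - 2.4255e-9*I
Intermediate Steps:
R = I*√821 (R = √(-821) = I*√821 ≈ 28.653*I)
1/(R*25 - 1*543443) = 1/((I*√821)*25 - 1*543443) = 1/(25*I*√821 - 543443) = 1/(-543443 + 25*I*√821)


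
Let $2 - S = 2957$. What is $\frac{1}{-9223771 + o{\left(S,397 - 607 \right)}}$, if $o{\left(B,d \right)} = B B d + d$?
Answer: $- \frac{1}{1842949231} \approx -5.4261 \cdot 10^{-10}$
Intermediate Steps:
$S = -2955$ ($S = 2 - 2957 = -2955$)
$o{\left(B,d \right)} = d + d B^{2}$ ($o{\left(B,d \right)} = B^{2} d + d = d B^{2} + d = d + d B^{2}$)
$\frac{1}{-9223771 + o{\left(S,397 - 607 \right)}} = \frac{1}{-9223771 + \left(397 - 607\right) \left(1 + \left(-2955\right)^{2}\right)} = \frac{1}{-9223771 + \left(397 - 607\right) \left(1 + 8732025\right)} = \frac{1}{-9223771 - 1833725460} = \frac{1}{-1842949231} = - \frac{1}{1842949231}$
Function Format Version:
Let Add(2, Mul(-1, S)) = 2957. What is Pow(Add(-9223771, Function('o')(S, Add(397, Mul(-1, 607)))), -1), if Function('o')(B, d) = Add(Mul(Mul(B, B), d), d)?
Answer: Rational(-1, 1842949231) ≈ -5.4261e-10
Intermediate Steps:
S = -2955 (S = Add(2, Mul(-1, 2957)) = Add(2, -2957) = -2955)
Function('o')(B, d) = Add(d, Mul(d, Pow(B, 2))) (Function('o')(B, d) = Add(Mul(Pow(B, 2), d), d) = Add(Mul(d, Pow(B, 2)), d) = Add(d, Mul(d, Pow(B, 2))))
Pow(Add(-9223771, Function('o')(S, Add(397, Mul(-1, 607)))), -1) = Pow(Add(-9223771, Mul(Add(397, Mul(-1, 607)), Add(1, Pow(-2955, 2)))), -1) = Pow(Add(-9223771, Mul(Add(397, -607), Add(1, 8732025))), -1) = Pow(Add(-9223771, Mul(-210, 8732026)), -1) = Pow(Add(-9223771, -1833725460), -1) = Pow(-1842949231, -1) = Rational(-1, 1842949231)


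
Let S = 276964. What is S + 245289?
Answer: 522253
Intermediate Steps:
S + 245289 = 276964 + 245289 = 522253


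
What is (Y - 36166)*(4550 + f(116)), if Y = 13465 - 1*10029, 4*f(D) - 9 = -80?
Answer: -296681085/2 ≈ -1.4834e+8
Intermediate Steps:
f(D) = -71/4 (f(D) = 9/4 + (¼)*(-80) = 9/4 - 20 = -71/4)
Y = 3436 (Y = 13465 - 10029 = 3436)
(Y - 36166)*(4550 + f(116)) = (3436 - 36166)*(4550 - 71/4) = -32730*18129/4 = -296681085/2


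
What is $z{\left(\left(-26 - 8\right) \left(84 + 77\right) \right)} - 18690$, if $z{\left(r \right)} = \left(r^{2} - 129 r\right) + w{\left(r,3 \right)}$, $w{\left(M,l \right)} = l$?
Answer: $30652135$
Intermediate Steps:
$z{\left(r \right)} = 3 + r^{2} - 129 r$ ($z{\left(r \right)} = \left(r^{2} - 129 r\right) + 3 = 3 + r^{2} - 129 r$)
$z{\left(\left(-26 - 8\right) \left(84 + 77\right) \right)} - 18690 = \left(3 + \left(\left(-26 - 8\right) \left(84 + 77\right)\right)^{2} - 129 \left(-26 - 8\right) \left(84 + 77\right)\right) - 18690 = \left(3 + \left(\left(-34\right) 161\right)^{2} - 129 \left(\left(-34\right) 161\right)\right) - 18690 = \left(3 + \left(-5474\right)^{2} - -706146\right) - 18690 = \left(3 + 29964676 + 706146\right) - 18690 = 30670825 - 18690 = 30652135$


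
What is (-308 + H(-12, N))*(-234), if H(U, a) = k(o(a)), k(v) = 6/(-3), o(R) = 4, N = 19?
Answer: 72540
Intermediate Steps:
k(v) = -2 (k(v) = 6*(-⅓) = -2)
H(U, a) = -2
(-308 + H(-12, N))*(-234) = (-308 - 2)*(-234) = -310*(-234) = 72540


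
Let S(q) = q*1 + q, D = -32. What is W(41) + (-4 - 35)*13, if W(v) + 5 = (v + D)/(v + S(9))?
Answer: -30199/59 ≈ -511.85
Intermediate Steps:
S(q) = 2*q (S(q) = q + q = 2*q)
W(v) = -5 + (-32 + v)/(18 + v) (W(v) = -5 + (v - 32)/(v + 2*9) = -5 + (-32 + v)/(v + 18) = -5 + (-32 + v)/(18 + v))
W(41) + (-4 - 35)*13 = 2*(-61 - 2*41)/(18 + 41) + (-4 - 35)*13 = 2*(-61 - 82)/59 - 39*13 = 2*(1/59)*(-143) - 507 = -286/59 - 507 = -30199/59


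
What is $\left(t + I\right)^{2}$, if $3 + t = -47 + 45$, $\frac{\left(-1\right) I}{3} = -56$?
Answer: $26569$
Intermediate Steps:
$I = 168$ ($I = \left(-3\right) \left(-56\right) = 168$)
$t = -5$ ($t = -3 + \left(-47 + 45\right) = -3 - 2 = -5$)
$\left(t + I\right)^{2} = \left(-5 + 168\right)^{2} = 163^{2} = 26569$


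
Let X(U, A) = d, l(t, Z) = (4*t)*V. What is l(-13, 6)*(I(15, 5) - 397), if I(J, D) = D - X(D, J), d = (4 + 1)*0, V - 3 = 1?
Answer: 81536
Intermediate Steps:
V = 4 (V = 3 + 1 = 4)
d = 0 (d = 5*0 = 0)
l(t, Z) = 16*t (l(t, Z) = (4*t)*4 = 16*t)
X(U, A) = 0
I(J, D) = D (I(J, D) = D - 1*0 = D + 0 = D)
l(-13, 6)*(I(15, 5) - 397) = (16*(-13))*(5 - 397) = -208*(-392) = 81536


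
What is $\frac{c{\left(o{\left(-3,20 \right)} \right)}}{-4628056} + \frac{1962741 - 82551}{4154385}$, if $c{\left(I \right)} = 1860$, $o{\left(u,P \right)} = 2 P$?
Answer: $\frac{144898290909}{320445440426} \approx 0.45218$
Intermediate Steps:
$\frac{c{\left(o{\left(-3,20 \right)} \right)}}{-4628056} + \frac{1962741 - 82551}{4154385} = \frac{1860}{-4628056} + \frac{1962741 - 82551}{4154385} = 1860 \left(- \frac{1}{4628056}\right) + 1880190 \cdot \frac{1}{4154385} = - \frac{465}{1157014} + \frac{125346}{276959} = \frac{144898290909}{320445440426}$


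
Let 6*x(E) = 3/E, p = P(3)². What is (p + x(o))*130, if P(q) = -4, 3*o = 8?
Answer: 16835/8 ≈ 2104.4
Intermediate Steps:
o = 8/3 (o = (⅓)*8 = 8/3 ≈ 2.6667)
p = 16 (p = (-4)² = 16)
x(E) = 1/(2*E) (x(E) = (3/E)/6 = 1/(2*E))
(p + x(o))*130 = (16 + 1/(2*(8/3)))*130 = (16 + (½)*(3/8))*130 = (16 + 3/16)*130 = (259/16)*130 = 16835/8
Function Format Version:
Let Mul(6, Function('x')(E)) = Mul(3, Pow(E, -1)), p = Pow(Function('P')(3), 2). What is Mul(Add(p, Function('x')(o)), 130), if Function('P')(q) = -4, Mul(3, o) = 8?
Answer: Rational(16835, 8) ≈ 2104.4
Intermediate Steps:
o = Rational(8, 3) (o = Mul(Rational(1, 3), 8) = Rational(8, 3) ≈ 2.6667)
p = 16 (p = Pow(-4, 2) = 16)
Function('x')(E) = Mul(Rational(1, 2), Pow(E, -1)) (Function('x')(E) = Mul(Rational(1, 6), Mul(3, Pow(E, -1))) = Mul(Rational(1, 2), Pow(E, -1)))
Mul(Add(p, Function('x')(o)), 130) = Mul(Add(16, Mul(Rational(1, 2), Pow(Rational(8, 3), -1))), 130) = Mul(Add(16, Mul(Rational(1, 2), Rational(3, 8))), 130) = Mul(Add(16, Rational(3, 16)), 130) = Mul(Rational(259, 16), 130) = Rational(16835, 8)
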